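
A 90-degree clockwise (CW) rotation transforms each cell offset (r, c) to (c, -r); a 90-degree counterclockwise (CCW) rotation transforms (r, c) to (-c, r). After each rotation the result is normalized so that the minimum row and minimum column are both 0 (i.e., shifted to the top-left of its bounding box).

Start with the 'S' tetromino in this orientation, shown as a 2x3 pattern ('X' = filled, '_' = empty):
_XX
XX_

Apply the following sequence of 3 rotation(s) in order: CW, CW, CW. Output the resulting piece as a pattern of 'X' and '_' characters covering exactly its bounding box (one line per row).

Answer: X_
XX
_X

Derivation:
Start:
_XX
XX_
After rotation 1 (CW):
X_
XX
_X
After rotation 2 (CW):
_XX
XX_
After rotation 3 (CW):
X_
XX
_X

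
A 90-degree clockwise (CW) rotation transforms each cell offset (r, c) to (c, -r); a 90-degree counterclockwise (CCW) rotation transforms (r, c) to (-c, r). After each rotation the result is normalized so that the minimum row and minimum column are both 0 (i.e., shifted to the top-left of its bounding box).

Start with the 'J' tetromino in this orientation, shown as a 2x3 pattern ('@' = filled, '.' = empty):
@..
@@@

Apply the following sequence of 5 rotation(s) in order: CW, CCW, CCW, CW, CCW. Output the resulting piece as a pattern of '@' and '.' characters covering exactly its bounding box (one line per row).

Answer: .@
.@
@@

Derivation:
Start:
@..
@@@
After rotation 1 (CW):
@@
@.
@.
After rotation 2 (CCW):
@..
@@@
After rotation 3 (CCW):
.@
.@
@@
After rotation 4 (CW):
@..
@@@
After rotation 5 (CCW):
.@
.@
@@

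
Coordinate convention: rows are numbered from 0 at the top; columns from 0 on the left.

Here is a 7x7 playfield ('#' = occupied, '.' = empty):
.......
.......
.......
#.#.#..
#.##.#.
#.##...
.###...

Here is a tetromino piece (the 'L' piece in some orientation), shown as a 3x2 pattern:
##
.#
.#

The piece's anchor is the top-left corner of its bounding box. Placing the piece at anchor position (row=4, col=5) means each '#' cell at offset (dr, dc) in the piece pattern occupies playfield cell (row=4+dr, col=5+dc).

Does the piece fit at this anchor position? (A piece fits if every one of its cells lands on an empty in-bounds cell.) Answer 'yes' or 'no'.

Answer: no

Derivation:
Check each piece cell at anchor (4, 5):
  offset (0,0) -> (4,5): occupied ('#') -> FAIL
  offset (0,1) -> (4,6): empty -> OK
  offset (1,1) -> (5,6): empty -> OK
  offset (2,1) -> (6,6): empty -> OK
All cells valid: no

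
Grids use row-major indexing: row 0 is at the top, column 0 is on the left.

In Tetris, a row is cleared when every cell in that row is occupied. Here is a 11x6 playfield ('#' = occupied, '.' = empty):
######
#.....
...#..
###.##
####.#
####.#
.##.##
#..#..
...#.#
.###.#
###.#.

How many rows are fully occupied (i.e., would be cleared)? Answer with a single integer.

Check each row:
  row 0: 0 empty cells -> FULL (clear)
  row 1: 5 empty cells -> not full
  row 2: 5 empty cells -> not full
  row 3: 1 empty cell -> not full
  row 4: 1 empty cell -> not full
  row 5: 1 empty cell -> not full
  row 6: 2 empty cells -> not full
  row 7: 4 empty cells -> not full
  row 8: 4 empty cells -> not full
  row 9: 2 empty cells -> not full
  row 10: 2 empty cells -> not full
Total rows cleared: 1

Answer: 1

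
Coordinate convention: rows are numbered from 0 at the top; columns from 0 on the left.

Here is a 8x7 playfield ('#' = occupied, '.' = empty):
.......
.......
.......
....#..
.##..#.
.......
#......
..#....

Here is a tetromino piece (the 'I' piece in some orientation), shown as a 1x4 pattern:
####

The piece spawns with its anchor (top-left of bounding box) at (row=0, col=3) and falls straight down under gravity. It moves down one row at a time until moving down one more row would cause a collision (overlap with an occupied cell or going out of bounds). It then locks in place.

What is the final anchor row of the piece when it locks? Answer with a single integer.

Answer: 2

Derivation:
Spawn at (row=0, col=3). Try each row:
  row 0: fits
  row 1: fits
  row 2: fits
  row 3: blocked -> lock at row 2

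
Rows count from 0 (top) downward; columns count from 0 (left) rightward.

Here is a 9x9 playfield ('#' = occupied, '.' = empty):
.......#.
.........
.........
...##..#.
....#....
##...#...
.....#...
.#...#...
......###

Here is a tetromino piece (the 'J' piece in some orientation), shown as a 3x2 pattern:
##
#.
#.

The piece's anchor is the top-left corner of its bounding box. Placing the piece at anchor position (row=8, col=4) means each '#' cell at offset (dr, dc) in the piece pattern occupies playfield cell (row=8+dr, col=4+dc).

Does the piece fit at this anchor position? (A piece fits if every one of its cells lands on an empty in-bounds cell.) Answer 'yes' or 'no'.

Check each piece cell at anchor (8, 4):
  offset (0,0) -> (8,4): empty -> OK
  offset (0,1) -> (8,5): empty -> OK
  offset (1,0) -> (9,4): out of bounds -> FAIL
  offset (2,0) -> (10,4): out of bounds -> FAIL
All cells valid: no

Answer: no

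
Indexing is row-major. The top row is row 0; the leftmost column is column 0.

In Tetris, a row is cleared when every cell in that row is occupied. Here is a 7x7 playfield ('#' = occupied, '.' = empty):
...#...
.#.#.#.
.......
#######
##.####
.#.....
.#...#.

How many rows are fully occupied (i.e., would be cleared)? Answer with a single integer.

Check each row:
  row 0: 6 empty cells -> not full
  row 1: 4 empty cells -> not full
  row 2: 7 empty cells -> not full
  row 3: 0 empty cells -> FULL (clear)
  row 4: 1 empty cell -> not full
  row 5: 6 empty cells -> not full
  row 6: 5 empty cells -> not full
Total rows cleared: 1

Answer: 1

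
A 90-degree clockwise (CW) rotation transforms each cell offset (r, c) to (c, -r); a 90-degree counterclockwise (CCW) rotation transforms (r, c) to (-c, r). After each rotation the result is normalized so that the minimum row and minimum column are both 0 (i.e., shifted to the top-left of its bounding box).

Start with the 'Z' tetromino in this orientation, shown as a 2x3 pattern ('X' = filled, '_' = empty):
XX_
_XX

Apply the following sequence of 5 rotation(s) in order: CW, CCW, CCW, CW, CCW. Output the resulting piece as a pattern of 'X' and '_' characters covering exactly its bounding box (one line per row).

Start:
XX_
_XX
After rotation 1 (CW):
_X
XX
X_
After rotation 2 (CCW):
XX_
_XX
After rotation 3 (CCW):
_X
XX
X_
After rotation 4 (CW):
XX_
_XX
After rotation 5 (CCW):
_X
XX
X_

Answer: _X
XX
X_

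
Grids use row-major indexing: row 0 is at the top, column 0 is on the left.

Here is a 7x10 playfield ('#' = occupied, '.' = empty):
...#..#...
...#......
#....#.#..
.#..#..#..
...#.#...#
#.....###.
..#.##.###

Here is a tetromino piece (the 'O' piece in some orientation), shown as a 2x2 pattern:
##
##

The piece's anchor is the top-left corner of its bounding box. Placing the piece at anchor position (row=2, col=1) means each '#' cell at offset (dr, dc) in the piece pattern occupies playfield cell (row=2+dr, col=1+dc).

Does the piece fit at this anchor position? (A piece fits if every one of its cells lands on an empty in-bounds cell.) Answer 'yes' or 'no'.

Answer: no

Derivation:
Check each piece cell at anchor (2, 1):
  offset (0,0) -> (2,1): empty -> OK
  offset (0,1) -> (2,2): empty -> OK
  offset (1,0) -> (3,1): occupied ('#') -> FAIL
  offset (1,1) -> (3,2): empty -> OK
All cells valid: no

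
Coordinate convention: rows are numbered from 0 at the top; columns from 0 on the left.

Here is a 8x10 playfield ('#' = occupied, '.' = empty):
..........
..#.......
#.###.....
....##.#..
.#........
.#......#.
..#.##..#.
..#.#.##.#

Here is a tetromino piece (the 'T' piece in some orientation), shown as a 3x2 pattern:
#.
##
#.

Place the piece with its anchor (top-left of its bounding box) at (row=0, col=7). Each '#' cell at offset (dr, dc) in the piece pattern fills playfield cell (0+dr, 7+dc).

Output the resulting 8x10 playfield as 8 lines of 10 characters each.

Fill (0+0,7+0) = (0,7)
Fill (0+1,7+0) = (1,7)
Fill (0+1,7+1) = (1,8)
Fill (0+2,7+0) = (2,7)

Answer: .......#..
..#....##.
#.###..#..
....##.#..
.#........
.#......#.
..#.##..#.
..#.#.##.#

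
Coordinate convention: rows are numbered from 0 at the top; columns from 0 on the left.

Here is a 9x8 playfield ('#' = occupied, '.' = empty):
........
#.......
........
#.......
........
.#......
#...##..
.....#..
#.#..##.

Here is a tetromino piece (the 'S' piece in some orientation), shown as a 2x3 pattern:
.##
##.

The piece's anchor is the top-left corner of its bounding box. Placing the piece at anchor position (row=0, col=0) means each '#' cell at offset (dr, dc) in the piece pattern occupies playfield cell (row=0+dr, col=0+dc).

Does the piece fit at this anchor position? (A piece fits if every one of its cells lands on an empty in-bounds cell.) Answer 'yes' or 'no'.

Check each piece cell at anchor (0, 0):
  offset (0,1) -> (0,1): empty -> OK
  offset (0,2) -> (0,2): empty -> OK
  offset (1,0) -> (1,0): occupied ('#') -> FAIL
  offset (1,1) -> (1,1): empty -> OK
All cells valid: no

Answer: no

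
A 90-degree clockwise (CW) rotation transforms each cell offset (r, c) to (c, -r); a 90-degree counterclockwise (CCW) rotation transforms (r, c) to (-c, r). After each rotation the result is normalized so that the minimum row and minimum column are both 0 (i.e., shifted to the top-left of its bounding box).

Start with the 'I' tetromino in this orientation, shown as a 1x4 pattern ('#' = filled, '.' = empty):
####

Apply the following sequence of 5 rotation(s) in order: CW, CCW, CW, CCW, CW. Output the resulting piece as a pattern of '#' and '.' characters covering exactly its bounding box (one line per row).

Start:
####
After rotation 1 (CW):
#
#
#
#
After rotation 2 (CCW):
####
After rotation 3 (CW):
#
#
#
#
After rotation 4 (CCW):
####
After rotation 5 (CW):
#
#
#
#

Answer: #
#
#
#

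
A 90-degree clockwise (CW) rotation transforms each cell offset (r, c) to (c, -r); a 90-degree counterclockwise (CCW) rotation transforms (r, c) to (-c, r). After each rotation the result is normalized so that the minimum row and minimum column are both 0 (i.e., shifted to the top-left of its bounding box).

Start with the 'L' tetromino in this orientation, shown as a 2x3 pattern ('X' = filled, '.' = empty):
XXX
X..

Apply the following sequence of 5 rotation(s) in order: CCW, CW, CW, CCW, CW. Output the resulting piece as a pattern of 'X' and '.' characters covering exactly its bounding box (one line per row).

Answer: XX
.X
.X

Derivation:
Start:
XXX
X..
After rotation 1 (CCW):
X.
X.
XX
After rotation 2 (CW):
XXX
X..
After rotation 3 (CW):
XX
.X
.X
After rotation 4 (CCW):
XXX
X..
After rotation 5 (CW):
XX
.X
.X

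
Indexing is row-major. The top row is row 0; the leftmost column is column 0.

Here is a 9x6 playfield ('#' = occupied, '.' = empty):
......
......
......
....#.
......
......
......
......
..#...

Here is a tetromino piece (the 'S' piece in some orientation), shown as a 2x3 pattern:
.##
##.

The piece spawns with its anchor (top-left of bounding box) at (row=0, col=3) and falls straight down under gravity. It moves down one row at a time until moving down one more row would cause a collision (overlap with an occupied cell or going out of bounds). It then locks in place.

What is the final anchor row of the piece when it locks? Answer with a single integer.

Spawn at (row=0, col=3). Try each row:
  row 0: fits
  row 1: fits
  row 2: blocked -> lock at row 1

Answer: 1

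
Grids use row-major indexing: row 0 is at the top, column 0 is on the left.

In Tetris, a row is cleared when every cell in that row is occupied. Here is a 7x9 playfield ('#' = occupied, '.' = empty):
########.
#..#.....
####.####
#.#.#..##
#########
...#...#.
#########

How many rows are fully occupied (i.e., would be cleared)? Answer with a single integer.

Answer: 2

Derivation:
Check each row:
  row 0: 1 empty cell -> not full
  row 1: 7 empty cells -> not full
  row 2: 1 empty cell -> not full
  row 3: 4 empty cells -> not full
  row 4: 0 empty cells -> FULL (clear)
  row 5: 7 empty cells -> not full
  row 6: 0 empty cells -> FULL (clear)
Total rows cleared: 2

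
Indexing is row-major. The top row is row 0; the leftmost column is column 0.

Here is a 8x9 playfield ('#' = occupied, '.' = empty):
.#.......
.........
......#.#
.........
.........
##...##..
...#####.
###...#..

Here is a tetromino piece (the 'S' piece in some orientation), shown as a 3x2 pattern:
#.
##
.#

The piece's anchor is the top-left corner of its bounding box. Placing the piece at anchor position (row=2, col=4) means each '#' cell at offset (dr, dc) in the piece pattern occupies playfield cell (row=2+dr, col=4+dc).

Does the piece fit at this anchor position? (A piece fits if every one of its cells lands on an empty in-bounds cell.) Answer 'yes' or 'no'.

Check each piece cell at anchor (2, 4):
  offset (0,0) -> (2,4): empty -> OK
  offset (1,0) -> (3,4): empty -> OK
  offset (1,1) -> (3,5): empty -> OK
  offset (2,1) -> (4,5): empty -> OK
All cells valid: yes

Answer: yes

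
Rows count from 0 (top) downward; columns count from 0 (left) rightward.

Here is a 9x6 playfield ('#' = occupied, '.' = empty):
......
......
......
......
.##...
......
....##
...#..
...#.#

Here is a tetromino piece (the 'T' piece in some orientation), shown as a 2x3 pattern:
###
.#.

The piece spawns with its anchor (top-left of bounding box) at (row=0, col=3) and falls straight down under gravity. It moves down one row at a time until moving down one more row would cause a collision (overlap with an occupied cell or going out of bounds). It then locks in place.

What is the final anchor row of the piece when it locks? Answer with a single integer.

Spawn at (row=0, col=3). Try each row:
  row 0: fits
  row 1: fits
  row 2: fits
  row 3: fits
  row 4: fits
  row 5: blocked -> lock at row 4

Answer: 4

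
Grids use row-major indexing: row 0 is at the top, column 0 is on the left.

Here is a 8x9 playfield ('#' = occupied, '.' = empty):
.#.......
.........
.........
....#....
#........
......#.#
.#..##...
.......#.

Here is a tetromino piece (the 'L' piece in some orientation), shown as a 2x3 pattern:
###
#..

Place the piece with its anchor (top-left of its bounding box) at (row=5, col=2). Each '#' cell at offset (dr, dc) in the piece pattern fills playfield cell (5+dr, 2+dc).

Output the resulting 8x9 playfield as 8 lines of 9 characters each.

Answer: .#.......
.........
.........
....#....
#........
..###.#.#
.##.##...
.......#.

Derivation:
Fill (5+0,2+0) = (5,2)
Fill (5+0,2+1) = (5,3)
Fill (5+0,2+2) = (5,4)
Fill (5+1,2+0) = (6,2)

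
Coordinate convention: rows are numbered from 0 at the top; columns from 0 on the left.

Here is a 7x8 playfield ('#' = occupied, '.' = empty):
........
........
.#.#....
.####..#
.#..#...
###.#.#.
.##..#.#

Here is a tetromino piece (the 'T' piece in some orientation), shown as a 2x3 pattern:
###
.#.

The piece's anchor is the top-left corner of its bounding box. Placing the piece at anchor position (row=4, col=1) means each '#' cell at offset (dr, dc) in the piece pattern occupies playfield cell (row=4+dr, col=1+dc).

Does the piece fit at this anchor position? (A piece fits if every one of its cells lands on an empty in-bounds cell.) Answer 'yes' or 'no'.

Check each piece cell at anchor (4, 1):
  offset (0,0) -> (4,1): occupied ('#') -> FAIL
  offset (0,1) -> (4,2): empty -> OK
  offset (0,2) -> (4,3): empty -> OK
  offset (1,1) -> (5,2): occupied ('#') -> FAIL
All cells valid: no

Answer: no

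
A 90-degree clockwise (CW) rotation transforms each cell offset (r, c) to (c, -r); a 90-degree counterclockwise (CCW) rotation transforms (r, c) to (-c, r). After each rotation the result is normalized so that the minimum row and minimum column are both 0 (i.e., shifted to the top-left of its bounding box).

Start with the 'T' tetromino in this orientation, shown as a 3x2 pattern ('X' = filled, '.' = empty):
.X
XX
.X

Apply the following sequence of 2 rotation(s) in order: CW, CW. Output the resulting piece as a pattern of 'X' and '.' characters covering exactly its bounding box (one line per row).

Answer: X.
XX
X.

Derivation:
Start:
.X
XX
.X
After rotation 1 (CW):
.X.
XXX
After rotation 2 (CW):
X.
XX
X.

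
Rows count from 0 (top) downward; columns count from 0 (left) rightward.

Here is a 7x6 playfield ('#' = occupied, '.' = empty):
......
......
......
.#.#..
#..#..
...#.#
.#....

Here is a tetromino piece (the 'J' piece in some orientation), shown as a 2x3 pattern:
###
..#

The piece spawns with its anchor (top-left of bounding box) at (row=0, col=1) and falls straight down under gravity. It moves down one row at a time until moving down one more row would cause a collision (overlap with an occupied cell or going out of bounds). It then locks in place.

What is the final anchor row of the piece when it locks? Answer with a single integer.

Answer: 1

Derivation:
Spawn at (row=0, col=1). Try each row:
  row 0: fits
  row 1: fits
  row 2: blocked -> lock at row 1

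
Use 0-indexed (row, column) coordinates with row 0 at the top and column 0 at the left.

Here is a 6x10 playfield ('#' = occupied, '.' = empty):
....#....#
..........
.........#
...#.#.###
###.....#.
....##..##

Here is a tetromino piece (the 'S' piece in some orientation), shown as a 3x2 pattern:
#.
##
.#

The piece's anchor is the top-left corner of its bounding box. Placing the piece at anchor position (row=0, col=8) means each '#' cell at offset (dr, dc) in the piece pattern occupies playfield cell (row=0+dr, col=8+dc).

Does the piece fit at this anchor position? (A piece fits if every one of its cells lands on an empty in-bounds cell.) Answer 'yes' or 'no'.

Check each piece cell at anchor (0, 8):
  offset (0,0) -> (0,8): empty -> OK
  offset (1,0) -> (1,8): empty -> OK
  offset (1,1) -> (1,9): empty -> OK
  offset (2,1) -> (2,9): occupied ('#') -> FAIL
All cells valid: no

Answer: no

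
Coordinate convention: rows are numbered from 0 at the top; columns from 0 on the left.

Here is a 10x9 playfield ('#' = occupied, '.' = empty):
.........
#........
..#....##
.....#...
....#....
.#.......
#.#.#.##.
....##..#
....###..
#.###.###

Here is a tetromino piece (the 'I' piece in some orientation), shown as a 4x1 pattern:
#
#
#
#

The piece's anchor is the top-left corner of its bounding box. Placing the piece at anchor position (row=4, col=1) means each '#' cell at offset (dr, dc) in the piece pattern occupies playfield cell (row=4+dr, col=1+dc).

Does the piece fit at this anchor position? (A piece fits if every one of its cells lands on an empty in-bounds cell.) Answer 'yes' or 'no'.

Check each piece cell at anchor (4, 1):
  offset (0,0) -> (4,1): empty -> OK
  offset (1,0) -> (5,1): occupied ('#') -> FAIL
  offset (2,0) -> (6,1): empty -> OK
  offset (3,0) -> (7,1): empty -> OK
All cells valid: no

Answer: no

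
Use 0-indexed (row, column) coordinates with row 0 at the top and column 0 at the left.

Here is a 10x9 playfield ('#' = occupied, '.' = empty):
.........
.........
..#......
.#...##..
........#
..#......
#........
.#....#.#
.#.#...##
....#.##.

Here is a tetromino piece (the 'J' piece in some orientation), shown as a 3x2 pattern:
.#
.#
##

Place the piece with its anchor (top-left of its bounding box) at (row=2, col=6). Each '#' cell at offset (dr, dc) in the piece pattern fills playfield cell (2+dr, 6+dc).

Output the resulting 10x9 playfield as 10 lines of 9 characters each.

Answer: .........
.........
..#....#.
.#...###.
......###
..#......
#........
.#....#.#
.#.#...##
....#.##.

Derivation:
Fill (2+0,6+1) = (2,7)
Fill (2+1,6+1) = (3,7)
Fill (2+2,6+0) = (4,6)
Fill (2+2,6+1) = (4,7)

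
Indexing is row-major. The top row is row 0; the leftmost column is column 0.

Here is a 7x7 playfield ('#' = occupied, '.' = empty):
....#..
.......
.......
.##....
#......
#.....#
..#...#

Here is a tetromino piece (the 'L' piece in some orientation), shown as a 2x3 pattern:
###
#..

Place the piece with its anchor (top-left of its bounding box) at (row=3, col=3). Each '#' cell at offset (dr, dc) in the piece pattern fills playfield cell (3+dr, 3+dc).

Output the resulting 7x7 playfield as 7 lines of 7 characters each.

Answer: ....#..
.......
.......
.#####.
#..#...
#.....#
..#...#

Derivation:
Fill (3+0,3+0) = (3,3)
Fill (3+0,3+1) = (3,4)
Fill (3+0,3+2) = (3,5)
Fill (3+1,3+0) = (4,3)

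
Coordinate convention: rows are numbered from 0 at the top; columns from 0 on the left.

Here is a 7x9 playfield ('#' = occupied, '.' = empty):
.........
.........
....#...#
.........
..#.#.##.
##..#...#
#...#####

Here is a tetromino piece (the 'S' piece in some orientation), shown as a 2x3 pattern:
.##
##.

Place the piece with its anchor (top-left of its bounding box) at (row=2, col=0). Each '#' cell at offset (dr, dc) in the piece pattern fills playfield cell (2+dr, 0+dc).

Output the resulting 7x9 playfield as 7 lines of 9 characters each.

Fill (2+0,0+1) = (2,1)
Fill (2+0,0+2) = (2,2)
Fill (2+1,0+0) = (3,0)
Fill (2+1,0+1) = (3,1)

Answer: .........
.........
.##.#...#
##.......
..#.#.##.
##..#...#
#...#####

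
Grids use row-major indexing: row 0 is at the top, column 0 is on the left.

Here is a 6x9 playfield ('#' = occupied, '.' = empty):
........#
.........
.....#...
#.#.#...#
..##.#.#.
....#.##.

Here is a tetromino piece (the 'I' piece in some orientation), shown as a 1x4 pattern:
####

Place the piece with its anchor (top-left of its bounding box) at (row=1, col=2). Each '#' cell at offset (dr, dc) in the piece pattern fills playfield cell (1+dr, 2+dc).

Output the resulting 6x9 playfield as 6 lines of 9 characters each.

Fill (1+0,2+0) = (1,2)
Fill (1+0,2+1) = (1,3)
Fill (1+0,2+2) = (1,4)
Fill (1+0,2+3) = (1,5)

Answer: ........#
..####...
.....#...
#.#.#...#
..##.#.#.
....#.##.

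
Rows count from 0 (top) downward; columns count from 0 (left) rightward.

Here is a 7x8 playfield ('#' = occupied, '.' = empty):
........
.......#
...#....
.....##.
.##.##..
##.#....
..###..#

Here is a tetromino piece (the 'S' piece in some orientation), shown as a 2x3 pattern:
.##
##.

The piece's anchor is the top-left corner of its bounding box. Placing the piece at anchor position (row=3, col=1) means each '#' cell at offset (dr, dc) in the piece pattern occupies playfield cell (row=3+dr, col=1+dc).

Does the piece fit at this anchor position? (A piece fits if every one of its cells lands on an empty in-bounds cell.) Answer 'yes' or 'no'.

Answer: no

Derivation:
Check each piece cell at anchor (3, 1):
  offset (0,1) -> (3,2): empty -> OK
  offset (0,2) -> (3,3): empty -> OK
  offset (1,0) -> (4,1): occupied ('#') -> FAIL
  offset (1,1) -> (4,2): occupied ('#') -> FAIL
All cells valid: no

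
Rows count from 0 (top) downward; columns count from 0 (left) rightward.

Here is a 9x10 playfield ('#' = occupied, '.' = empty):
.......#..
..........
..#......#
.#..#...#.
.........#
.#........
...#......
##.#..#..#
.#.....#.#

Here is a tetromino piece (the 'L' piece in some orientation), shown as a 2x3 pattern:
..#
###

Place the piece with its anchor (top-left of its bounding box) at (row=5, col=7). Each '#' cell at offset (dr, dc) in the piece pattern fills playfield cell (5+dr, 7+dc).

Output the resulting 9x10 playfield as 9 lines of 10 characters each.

Fill (5+0,7+2) = (5,9)
Fill (5+1,7+0) = (6,7)
Fill (5+1,7+1) = (6,8)
Fill (5+1,7+2) = (6,9)

Answer: .......#..
..........
..#......#
.#..#...#.
.........#
.#.......#
...#...###
##.#..#..#
.#.....#.#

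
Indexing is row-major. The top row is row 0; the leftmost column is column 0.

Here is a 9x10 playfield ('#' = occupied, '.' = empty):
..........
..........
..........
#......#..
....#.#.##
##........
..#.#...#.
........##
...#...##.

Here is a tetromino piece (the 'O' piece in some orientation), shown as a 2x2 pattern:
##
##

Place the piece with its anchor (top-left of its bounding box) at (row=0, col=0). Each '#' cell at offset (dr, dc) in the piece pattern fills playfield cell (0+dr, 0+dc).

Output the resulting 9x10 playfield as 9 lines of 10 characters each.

Fill (0+0,0+0) = (0,0)
Fill (0+0,0+1) = (0,1)
Fill (0+1,0+0) = (1,0)
Fill (0+1,0+1) = (1,1)

Answer: ##........
##........
..........
#......#..
....#.#.##
##........
..#.#...#.
........##
...#...##.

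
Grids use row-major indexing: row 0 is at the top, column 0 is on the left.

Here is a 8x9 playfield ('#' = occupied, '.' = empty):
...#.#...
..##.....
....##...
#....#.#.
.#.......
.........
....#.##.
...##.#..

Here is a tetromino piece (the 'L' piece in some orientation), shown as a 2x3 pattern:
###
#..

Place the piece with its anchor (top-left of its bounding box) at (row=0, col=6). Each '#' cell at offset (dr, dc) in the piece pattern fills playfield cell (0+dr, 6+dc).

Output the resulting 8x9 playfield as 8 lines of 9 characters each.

Fill (0+0,6+0) = (0,6)
Fill (0+0,6+1) = (0,7)
Fill (0+0,6+2) = (0,8)
Fill (0+1,6+0) = (1,6)

Answer: ...#.####
..##..#..
....##...
#....#.#.
.#.......
.........
....#.##.
...##.#..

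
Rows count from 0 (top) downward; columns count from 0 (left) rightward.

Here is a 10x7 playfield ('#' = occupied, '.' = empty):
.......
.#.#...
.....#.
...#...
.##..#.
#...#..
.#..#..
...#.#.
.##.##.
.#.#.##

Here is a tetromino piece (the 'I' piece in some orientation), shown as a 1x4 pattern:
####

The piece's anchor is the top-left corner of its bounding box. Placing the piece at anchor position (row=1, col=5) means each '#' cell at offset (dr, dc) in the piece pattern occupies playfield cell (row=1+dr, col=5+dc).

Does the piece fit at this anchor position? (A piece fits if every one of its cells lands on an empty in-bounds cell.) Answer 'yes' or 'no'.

Check each piece cell at anchor (1, 5):
  offset (0,0) -> (1,5): empty -> OK
  offset (0,1) -> (1,6): empty -> OK
  offset (0,2) -> (1,7): out of bounds -> FAIL
  offset (0,3) -> (1,8): out of bounds -> FAIL
All cells valid: no

Answer: no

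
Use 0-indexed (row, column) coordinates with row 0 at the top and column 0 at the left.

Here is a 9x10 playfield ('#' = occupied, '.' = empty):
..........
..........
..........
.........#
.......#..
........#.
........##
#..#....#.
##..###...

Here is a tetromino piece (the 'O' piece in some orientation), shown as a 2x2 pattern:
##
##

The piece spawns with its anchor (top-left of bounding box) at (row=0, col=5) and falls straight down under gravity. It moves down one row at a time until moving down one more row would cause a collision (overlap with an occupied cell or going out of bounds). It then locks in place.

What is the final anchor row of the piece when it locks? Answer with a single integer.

Spawn at (row=0, col=5). Try each row:
  row 0: fits
  row 1: fits
  row 2: fits
  row 3: fits
  row 4: fits
  row 5: fits
  row 6: fits
  row 7: blocked -> lock at row 6

Answer: 6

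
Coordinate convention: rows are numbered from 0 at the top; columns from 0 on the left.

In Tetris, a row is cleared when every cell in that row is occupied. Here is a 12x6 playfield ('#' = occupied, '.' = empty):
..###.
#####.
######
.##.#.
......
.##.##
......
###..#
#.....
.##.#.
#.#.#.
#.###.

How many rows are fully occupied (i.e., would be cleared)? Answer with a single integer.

Answer: 1

Derivation:
Check each row:
  row 0: 3 empty cells -> not full
  row 1: 1 empty cell -> not full
  row 2: 0 empty cells -> FULL (clear)
  row 3: 3 empty cells -> not full
  row 4: 6 empty cells -> not full
  row 5: 2 empty cells -> not full
  row 6: 6 empty cells -> not full
  row 7: 2 empty cells -> not full
  row 8: 5 empty cells -> not full
  row 9: 3 empty cells -> not full
  row 10: 3 empty cells -> not full
  row 11: 2 empty cells -> not full
Total rows cleared: 1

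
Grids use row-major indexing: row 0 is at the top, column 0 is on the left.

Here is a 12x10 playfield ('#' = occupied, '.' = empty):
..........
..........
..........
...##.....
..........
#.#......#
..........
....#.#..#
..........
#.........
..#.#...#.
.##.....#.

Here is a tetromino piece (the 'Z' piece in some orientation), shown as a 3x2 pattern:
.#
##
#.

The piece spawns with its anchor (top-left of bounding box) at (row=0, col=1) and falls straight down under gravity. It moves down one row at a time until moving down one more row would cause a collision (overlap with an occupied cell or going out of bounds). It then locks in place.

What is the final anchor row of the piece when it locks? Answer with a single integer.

Spawn at (row=0, col=1). Try each row:
  row 0: fits
  row 1: fits
  row 2: fits
  row 3: fits
  row 4: blocked -> lock at row 3

Answer: 3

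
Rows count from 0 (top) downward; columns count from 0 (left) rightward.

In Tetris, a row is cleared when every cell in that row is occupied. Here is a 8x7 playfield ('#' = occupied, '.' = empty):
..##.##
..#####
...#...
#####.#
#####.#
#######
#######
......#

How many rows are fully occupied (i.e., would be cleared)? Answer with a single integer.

Check each row:
  row 0: 3 empty cells -> not full
  row 1: 2 empty cells -> not full
  row 2: 6 empty cells -> not full
  row 3: 1 empty cell -> not full
  row 4: 1 empty cell -> not full
  row 5: 0 empty cells -> FULL (clear)
  row 6: 0 empty cells -> FULL (clear)
  row 7: 6 empty cells -> not full
Total rows cleared: 2

Answer: 2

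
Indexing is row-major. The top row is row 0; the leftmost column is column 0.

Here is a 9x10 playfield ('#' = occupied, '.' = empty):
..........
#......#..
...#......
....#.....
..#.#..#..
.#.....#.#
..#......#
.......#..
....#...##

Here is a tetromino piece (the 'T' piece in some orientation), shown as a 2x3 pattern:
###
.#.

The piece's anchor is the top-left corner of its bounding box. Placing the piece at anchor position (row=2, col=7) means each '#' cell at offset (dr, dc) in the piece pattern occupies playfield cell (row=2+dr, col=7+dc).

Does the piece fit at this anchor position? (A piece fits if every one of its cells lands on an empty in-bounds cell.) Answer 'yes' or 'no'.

Check each piece cell at anchor (2, 7):
  offset (0,0) -> (2,7): empty -> OK
  offset (0,1) -> (2,8): empty -> OK
  offset (0,2) -> (2,9): empty -> OK
  offset (1,1) -> (3,8): empty -> OK
All cells valid: yes

Answer: yes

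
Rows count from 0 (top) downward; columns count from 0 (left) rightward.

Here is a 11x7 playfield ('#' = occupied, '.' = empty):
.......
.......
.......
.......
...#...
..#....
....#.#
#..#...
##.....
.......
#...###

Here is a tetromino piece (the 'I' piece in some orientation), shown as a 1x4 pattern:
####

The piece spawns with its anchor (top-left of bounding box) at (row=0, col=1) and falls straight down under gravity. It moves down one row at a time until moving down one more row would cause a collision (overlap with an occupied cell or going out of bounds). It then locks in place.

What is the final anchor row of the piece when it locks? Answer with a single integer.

Spawn at (row=0, col=1). Try each row:
  row 0: fits
  row 1: fits
  row 2: fits
  row 3: fits
  row 4: blocked -> lock at row 3

Answer: 3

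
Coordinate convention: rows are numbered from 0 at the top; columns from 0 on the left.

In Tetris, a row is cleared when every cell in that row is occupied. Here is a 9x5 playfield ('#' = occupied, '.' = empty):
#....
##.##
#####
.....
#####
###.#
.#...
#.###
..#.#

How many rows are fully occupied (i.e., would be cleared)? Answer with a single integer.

Check each row:
  row 0: 4 empty cells -> not full
  row 1: 1 empty cell -> not full
  row 2: 0 empty cells -> FULL (clear)
  row 3: 5 empty cells -> not full
  row 4: 0 empty cells -> FULL (clear)
  row 5: 1 empty cell -> not full
  row 6: 4 empty cells -> not full
  row 7: 1 empty cell -> not full
  row 8: 3 empty cells -> not full
Total rows cleared: 2

Answer: 2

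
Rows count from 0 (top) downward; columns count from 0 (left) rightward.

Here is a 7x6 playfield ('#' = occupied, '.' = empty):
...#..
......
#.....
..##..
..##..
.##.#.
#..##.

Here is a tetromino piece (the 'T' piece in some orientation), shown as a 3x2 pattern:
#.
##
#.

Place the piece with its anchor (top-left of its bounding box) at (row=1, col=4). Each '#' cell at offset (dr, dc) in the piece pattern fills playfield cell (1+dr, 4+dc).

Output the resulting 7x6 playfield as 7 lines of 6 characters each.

Answer: ...#..
....#.
#...##
..###.
..##..
.##.#.
#..##.

Derivation:
Fill (1+0,4+0) = (1,4)
Fill (1+1,4+0) = (2,4)
Fill (1+1,4+1) = (2,5)
Fill (1+2,4+0) = (3,4)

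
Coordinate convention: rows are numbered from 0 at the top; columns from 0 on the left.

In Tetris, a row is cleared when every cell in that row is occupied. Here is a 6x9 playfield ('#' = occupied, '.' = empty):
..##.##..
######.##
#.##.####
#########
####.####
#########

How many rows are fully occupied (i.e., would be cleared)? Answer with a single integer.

Check each row:
  row 0: 5 empty cells -> not full
  row 1: 1 empty cell -> not full
  row 2: 2 empty cells -> not full
  row 3: 0 empty cells -> FULL (clear)
  row 4: 1 empty cell -> not full
  row 5: 0 empty cells -> FULL (clear)
Total rows cleared: 2

Answer: 2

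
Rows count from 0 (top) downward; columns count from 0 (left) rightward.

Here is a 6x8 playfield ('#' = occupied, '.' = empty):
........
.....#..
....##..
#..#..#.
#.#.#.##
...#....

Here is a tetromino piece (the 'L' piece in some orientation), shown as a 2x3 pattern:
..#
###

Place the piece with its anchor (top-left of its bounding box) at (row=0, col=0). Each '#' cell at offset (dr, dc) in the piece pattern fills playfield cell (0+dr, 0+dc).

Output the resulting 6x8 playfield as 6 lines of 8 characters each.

Fill (0+0,0+2) = (0,2)
Fill (0+1,0+0) = (1,0)
Fill (0+1,0+1) = (1,1)
Fill (0+1,0+2) = (1,2)

Answer: ..#.....
###..#..
....##..
#..#..#.
#.#.#.##
...#....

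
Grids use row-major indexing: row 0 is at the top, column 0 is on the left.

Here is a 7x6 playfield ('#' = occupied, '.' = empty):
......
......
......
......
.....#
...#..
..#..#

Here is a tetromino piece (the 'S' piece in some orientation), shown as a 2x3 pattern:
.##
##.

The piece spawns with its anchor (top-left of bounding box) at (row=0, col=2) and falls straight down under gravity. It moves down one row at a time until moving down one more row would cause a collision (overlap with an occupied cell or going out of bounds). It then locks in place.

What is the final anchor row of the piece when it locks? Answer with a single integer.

Answer: 3

Derivation:
Spawn at (row=0, col=2). Try each row:
  row 0: fits
  row 1: fits
  row 2: fits
  row 3: fits
  row 4: blocked -> lock at row 3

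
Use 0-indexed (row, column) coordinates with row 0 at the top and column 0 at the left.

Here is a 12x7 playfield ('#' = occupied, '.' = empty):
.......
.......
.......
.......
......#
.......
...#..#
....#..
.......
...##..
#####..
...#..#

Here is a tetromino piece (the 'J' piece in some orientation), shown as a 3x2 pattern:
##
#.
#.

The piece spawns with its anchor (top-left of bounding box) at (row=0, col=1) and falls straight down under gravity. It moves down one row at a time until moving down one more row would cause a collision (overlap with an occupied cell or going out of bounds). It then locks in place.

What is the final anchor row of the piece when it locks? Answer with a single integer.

Spawn at (row=0, col=1). Try each row:
  row 0: fits
  row 1: fits
  row 2: fits
  row 3: fits
  row 4: fits
  row 5: fits
  row 6: fits
  row 7: fits
  row 8: blocked -> lock at row 7

Answer: 7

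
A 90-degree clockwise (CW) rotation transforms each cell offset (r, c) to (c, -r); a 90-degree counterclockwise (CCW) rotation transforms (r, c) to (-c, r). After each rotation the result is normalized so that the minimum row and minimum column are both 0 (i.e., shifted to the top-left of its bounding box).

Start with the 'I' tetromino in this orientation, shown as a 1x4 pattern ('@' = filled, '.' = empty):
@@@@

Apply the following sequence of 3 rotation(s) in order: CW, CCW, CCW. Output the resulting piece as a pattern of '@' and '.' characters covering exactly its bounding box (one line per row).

Answer: @
@
@
@

Derivation:
Start:
@@@@
After rotation 1 (CW):
@
@
@
@
After rotation 2 (CCW):
@@@@
After rotation 3 (CCW):
@
@
@
@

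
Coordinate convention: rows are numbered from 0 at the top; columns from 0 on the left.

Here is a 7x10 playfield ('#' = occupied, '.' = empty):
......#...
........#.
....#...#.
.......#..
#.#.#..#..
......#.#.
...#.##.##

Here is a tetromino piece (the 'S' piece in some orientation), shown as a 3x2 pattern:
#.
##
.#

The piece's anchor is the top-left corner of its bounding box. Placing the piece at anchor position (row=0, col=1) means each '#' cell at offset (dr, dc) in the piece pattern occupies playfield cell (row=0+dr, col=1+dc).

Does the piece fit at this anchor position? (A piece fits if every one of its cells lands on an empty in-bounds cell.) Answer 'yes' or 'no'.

Check each piece cell at anchor (0, 1):
  offset (0,0) -> (0,1): empty -> OK
  offset (1,0) -> (1,1): empty -> OK
  offset (1,1) -> (1,2): empty -> OK
  offset (2,1) -> (2,2): empty -> OK
All cells valid: yes

Answer: yes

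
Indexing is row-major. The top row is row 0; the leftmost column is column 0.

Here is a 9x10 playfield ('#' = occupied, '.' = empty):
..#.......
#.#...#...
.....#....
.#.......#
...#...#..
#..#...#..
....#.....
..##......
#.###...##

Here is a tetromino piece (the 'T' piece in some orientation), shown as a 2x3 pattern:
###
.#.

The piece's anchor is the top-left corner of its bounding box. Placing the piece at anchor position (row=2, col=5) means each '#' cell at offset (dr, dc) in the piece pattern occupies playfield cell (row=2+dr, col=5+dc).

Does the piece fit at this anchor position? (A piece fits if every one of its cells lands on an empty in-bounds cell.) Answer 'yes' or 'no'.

Check each piece cell at anchor (2, 5):
  offset (0,0) -> (2,5): occupied ('#') -> FAIL
  offset (0,1) -> (2,6): empty -> OK
  offset (0,2) -> (2,7): empty -> OK
  offset (1,1) -> (3,6): empty -> OK
All cells valid: no

Answer: no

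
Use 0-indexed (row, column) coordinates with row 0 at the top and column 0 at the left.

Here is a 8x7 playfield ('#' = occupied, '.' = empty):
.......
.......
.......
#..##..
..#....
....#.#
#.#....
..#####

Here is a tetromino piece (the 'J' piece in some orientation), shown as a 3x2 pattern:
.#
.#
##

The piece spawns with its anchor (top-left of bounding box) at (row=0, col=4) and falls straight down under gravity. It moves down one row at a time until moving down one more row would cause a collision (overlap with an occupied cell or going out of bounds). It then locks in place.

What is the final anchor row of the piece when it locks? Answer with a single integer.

Answer: 0

Derivation:
Spawn at (row=0, col=4). Try each row:
  row 0: fits
  row 1: blocked -> lock at row 0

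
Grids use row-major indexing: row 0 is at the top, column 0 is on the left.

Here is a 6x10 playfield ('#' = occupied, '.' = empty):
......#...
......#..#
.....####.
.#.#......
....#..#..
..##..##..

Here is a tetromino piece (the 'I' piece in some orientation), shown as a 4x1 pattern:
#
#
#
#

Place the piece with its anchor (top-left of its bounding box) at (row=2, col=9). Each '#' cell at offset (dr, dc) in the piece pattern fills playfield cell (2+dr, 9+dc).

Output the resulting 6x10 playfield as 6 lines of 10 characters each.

Fill (2+0,9+0) = (2,9)
Fill (2+1,9+0) = (3,9)
Fill (2+2,9+0) = (4,9)
Fill (2+3,9+0) = (5,9)

Answer: ......#...
......#..#
.....#####
.#.#.....#
....#..#.#
..##..##.#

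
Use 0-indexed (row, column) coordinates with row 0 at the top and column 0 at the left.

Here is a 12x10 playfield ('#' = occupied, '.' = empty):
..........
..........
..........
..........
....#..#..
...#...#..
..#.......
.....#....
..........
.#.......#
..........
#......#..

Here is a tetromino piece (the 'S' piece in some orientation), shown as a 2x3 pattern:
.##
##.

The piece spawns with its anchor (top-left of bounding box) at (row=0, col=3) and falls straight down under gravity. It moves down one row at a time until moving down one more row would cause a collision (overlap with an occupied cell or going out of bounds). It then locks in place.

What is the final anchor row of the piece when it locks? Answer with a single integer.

Answer: 2

Derivation:
Spawn at (row=0, col=3). Try each row:
  row 0: fits
  row 1: fits
  row 2: fits
  row 3: blocked -> lock at row 2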